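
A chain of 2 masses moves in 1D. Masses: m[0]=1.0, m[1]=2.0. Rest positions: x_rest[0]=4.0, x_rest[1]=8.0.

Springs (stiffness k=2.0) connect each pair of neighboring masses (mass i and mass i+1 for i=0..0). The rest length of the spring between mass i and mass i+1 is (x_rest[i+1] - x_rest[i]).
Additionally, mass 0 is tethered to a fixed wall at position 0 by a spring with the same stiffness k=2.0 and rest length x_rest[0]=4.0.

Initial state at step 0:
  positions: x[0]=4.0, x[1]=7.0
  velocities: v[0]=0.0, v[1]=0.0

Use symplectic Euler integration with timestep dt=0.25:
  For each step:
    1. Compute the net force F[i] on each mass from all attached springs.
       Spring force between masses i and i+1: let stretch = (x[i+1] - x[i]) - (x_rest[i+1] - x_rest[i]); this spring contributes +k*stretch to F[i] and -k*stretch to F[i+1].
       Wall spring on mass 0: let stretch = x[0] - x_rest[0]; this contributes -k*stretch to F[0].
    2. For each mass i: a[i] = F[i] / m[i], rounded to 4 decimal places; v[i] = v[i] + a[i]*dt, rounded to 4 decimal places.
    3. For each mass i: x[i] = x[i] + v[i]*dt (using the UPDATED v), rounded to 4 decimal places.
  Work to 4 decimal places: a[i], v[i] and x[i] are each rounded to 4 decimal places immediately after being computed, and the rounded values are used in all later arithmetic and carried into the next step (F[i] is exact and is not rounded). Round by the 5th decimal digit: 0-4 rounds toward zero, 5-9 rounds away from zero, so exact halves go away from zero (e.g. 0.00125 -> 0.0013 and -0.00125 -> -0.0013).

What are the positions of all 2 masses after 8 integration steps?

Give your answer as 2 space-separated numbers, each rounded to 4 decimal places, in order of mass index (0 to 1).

Answer: 3.8622 7.8768

Derivation:
Step 0: x=[4.0000 7.0000] v=[0.0000 0.0000]
Step 1: x=[3.8750 7.0625] v=[-0.5000 0.2500]
Step 2: x=[3.6641 7.1758] v=[-0.8438 0.4531]
Step 3: x=[3.4341 7.3196] v=[-0.9200 0.5752]
Step 4: x=[3.2605 7.4706] v=[-0.6943 0.6038]
Step 5: x=[3.2056 7.6084] v=[-0.2195 0.5513]
Step 6: x=[3.3004 7.7211] v=[0.3791 0.4506]
Step 7: x=[3.5352 7.8075] v=[0.9393 0.3454]
Step 8: x=[3.8622 7.8768] v=[1.3079 0.2773]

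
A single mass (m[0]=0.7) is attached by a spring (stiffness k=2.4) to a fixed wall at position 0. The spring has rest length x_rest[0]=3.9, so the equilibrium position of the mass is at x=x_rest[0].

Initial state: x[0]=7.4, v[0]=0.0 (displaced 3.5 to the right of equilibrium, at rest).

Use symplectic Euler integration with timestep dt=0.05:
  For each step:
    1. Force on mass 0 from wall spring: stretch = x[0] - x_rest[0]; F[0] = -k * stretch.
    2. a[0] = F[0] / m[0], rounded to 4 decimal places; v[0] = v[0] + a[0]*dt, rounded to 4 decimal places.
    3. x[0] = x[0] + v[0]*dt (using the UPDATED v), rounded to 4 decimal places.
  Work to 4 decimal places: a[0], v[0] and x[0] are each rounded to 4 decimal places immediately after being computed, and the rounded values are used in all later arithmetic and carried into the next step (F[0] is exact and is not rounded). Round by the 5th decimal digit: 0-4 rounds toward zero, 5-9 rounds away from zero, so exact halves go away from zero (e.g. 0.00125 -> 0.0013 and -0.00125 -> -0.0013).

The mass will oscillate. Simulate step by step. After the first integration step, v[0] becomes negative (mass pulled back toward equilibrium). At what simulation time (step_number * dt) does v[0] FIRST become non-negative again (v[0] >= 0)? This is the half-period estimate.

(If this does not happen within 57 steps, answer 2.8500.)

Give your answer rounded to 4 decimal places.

Step 0: x=[7.4000] v=[0.0000]
Step 1: x=[7.3700] v=[-0.6000]
Step 2: x=[7.3103] v=[-1.1949]
Step 3: x=[7.2213] v=[-1.7795]
Step 4: x=[7.1039] v=[-2.3489]
Step 5: x=[6.9590] v=[-2.8981]
Step 6: x=[6.7879] v=[-3.4225]
Step 7: x=[6.5920] v=[-3.9176]
Step 8: x=[6.3730] v=[-4.3791]
Step 9: x=[6.1329] v=[-4.8030]
Step 10: x=[5.8736] v=[-5.1858]
Step 11: x=[5.5974] v=[-5.5241]
Step 12: x=[5.3066] v=[-5.8151]
Step 13: x=[5.0038] v=[-6.0562]
Step 14: x=[4.6915] v=[-6.2454]
Step 15: x=[4.3724] v=[-6.3811]
Step 16: x=[4.0493] v=[-6.4621]
Step 17: x=[3.7249] v=[-6.4877]
Step 18: x=[3.4020] v=[-6.4577]
Step 19: x=[3.0834] v=[-6.3723]
Step 20: x=[2.7718] v=[-6.2323]
Step 21: x=[2.4699] v=[-6.0389]
Step 22: x=[2.1802] v=[-5.7937]
Step 23: x=[1.9053] v=[-5.4989]
Step 24: x=[1.6475] v=[-5.1570]
Step 25: x=[1.4090] v=[-4.7709]
Step 26: x=[1.1918] v=[-4.3439]
Step 27: x=[0.9978] v=[-3.8796]
Step 28: x=[0.8287] v=[-3.3821]
Step 29: x=[0.6859] v=[-2.8556]
Step 30: x=[0.5707] v=[-2.3046]
Step 31: x=[0.4840] v=[-1.7339]
Step 32: x=[0.4266] v=[-1.1483]
Step 33: x=[0.3990] v=[-0.5529]
Step 34: x=[0.4014] v=[0.0473]
First v>=0 after going negative at step 34, time=1.7000

Answer: 1.7000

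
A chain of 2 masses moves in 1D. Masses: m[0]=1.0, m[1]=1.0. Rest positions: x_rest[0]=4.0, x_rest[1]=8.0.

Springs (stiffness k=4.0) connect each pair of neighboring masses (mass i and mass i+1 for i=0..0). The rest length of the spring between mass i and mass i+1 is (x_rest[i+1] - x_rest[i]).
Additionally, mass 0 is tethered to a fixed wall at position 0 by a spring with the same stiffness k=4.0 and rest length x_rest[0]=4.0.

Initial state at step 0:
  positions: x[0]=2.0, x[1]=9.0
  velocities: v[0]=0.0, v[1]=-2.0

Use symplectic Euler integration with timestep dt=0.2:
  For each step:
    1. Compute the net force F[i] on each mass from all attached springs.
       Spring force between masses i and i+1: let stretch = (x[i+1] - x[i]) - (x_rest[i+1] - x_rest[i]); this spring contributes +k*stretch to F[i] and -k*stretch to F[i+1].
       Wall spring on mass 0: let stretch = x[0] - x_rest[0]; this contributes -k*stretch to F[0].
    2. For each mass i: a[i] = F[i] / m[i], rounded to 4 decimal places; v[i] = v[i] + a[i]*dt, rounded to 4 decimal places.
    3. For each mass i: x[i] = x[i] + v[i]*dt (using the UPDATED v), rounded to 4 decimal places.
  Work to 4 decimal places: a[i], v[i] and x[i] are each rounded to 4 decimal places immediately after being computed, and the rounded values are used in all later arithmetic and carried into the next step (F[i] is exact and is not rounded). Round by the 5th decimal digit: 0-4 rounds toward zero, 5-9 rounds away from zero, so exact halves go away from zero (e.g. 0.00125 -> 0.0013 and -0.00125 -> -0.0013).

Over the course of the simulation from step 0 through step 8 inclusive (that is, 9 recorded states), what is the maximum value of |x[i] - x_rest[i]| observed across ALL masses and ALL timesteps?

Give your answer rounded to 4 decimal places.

Answer: 2.4168

Derivation:
Step 0: x=[2.0000 9.0000] v=[0.0000 -2.0000]
Step 1: x=[2.8000 8.1200] v=[4.0000 -4.4000]
Step 2: x=[4.0032 7.0288] v=[6.0160 -5.4560]
Step 3: x=[5.0500 6.0935] v=[5.2339 -4.6765]
Step 4: x=[5.4557 5.6312] v=[2.0287 -2.3113]
Step 5: x=[5.0166 5.7809] v=[-2.1955 0.7483]
Step 6: x=[3.8971 6.4483] v=[-5.5973 3.3369]
Step 7: x=[2.5623 7.3475] v=[-6.6740 4.4959]
Step 8: x=[1.5832 8.1210] v=[-4.8957 3.8677]
Max displacement = 2.4168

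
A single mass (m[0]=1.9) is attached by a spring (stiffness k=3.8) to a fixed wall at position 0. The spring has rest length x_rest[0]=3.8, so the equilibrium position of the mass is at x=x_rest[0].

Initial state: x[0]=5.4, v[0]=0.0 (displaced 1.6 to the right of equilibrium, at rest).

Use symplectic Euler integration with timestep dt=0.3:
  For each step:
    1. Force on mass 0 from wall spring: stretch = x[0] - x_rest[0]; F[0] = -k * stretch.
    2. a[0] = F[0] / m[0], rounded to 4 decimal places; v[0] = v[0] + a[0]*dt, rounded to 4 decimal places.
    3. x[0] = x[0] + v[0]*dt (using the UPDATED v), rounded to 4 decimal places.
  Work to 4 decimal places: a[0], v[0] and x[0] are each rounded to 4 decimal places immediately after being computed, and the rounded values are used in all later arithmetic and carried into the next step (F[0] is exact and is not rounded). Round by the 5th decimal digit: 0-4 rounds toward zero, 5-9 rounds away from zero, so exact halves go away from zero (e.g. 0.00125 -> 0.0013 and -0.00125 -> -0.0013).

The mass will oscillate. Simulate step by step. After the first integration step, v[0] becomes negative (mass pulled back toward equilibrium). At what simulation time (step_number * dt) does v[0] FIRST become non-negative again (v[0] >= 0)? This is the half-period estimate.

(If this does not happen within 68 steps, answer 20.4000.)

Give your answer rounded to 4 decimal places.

Step 0: x=[5.4000] v=[0.0000]
Step 1: x=[5.1120] v=[-0.9600]
Step 2: x=[4.5878] v=[-1.7472]
Step 3: x=[3.9218] v=[-2.2199]
Step 4: x=[3.2339] v=[-2.2930]
Step 5: x=[2.6479] v=[-1.9533]
Step 6: x=[2.2693] v=[-1.2620]
Step 7: x=[2.1662] v=[-0.3436]
Step 8: x=[2.3572] v=[0.6367]
First v>=0 after going negative at step 8, time=2.4000

Answer: 2.4000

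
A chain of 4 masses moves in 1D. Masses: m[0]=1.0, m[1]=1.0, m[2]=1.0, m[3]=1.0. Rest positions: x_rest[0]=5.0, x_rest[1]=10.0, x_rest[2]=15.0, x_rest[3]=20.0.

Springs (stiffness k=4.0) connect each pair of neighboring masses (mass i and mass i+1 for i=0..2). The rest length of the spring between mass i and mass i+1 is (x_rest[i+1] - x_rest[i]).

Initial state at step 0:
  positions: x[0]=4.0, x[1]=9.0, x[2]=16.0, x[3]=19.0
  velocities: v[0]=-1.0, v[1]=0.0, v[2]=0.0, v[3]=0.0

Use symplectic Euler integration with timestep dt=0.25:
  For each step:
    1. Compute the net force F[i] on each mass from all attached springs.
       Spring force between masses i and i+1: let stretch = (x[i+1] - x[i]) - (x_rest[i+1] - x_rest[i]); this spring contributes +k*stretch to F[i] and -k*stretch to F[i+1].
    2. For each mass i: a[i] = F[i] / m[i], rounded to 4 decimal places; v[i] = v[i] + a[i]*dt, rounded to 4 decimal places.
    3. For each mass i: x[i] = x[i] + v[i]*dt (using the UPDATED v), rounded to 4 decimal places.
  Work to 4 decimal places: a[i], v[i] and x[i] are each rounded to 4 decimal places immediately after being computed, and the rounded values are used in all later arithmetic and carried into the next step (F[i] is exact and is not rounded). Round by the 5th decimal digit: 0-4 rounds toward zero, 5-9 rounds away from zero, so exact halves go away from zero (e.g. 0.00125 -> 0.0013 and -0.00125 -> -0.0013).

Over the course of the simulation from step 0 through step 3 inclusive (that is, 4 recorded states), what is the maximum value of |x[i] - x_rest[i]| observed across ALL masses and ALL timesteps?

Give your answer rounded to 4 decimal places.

Answer: 1.8594

Derivation:
Step 0: x=[4.0000 9.0000 16.0000 19.0000] v=[-1.0000 0.0000 0.0000 0.0000]
Step 1: x=[3.7500 9.5000 15.0000 19.5000] v=[-1.0000 2.0000 -4.0000 2.0000]
Step 2: x=[3.6875 9.9375 13.7500 20.1250] v=[-0.2500 1.7500 -5.0000 2.5000]
Step 3: x=[3.9375 9.7656 13.1406 20.4063] v=[1.0000 -0.6875 -2.4375 1.1250]
Max displacement = 1.8594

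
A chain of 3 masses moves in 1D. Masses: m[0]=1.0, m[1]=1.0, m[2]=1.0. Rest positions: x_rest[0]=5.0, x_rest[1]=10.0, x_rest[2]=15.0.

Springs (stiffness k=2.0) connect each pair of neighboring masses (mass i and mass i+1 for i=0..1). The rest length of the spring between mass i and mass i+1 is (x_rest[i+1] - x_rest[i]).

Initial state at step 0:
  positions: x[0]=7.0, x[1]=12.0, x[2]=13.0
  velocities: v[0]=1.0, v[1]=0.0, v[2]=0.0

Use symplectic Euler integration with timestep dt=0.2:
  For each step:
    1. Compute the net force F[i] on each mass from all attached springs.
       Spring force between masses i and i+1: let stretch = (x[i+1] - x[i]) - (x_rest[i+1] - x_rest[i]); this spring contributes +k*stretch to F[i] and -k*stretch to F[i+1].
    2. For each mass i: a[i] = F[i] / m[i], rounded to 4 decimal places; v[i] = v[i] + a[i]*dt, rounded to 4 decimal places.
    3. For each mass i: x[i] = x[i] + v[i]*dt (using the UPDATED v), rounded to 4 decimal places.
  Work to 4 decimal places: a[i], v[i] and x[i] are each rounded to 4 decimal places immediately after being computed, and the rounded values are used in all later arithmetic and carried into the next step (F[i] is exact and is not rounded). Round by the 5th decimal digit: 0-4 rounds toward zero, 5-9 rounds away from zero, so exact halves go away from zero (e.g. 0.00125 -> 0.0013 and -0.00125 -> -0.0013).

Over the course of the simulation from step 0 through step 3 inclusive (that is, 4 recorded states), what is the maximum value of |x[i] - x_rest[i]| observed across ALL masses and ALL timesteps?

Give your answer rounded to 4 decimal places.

Answer: 2.4188

Derivation:
Step 0: x=[7.0000 12.0000 13.0000] v=[1.0000 0.0000 0.0000]
Step 1: x=[7.2000 11.6800 13.3200] v=[1.0000 -1.6000 1.6000]
Step 2: x=[7.3584 11.1328 13.9088] v=[0.7920 -2.7360 2.9440]
Step 3: x=[7.4188 10.5057 14.6755] v=[0.3018 -3.1354 3.8336]
Max displacement = 2.4188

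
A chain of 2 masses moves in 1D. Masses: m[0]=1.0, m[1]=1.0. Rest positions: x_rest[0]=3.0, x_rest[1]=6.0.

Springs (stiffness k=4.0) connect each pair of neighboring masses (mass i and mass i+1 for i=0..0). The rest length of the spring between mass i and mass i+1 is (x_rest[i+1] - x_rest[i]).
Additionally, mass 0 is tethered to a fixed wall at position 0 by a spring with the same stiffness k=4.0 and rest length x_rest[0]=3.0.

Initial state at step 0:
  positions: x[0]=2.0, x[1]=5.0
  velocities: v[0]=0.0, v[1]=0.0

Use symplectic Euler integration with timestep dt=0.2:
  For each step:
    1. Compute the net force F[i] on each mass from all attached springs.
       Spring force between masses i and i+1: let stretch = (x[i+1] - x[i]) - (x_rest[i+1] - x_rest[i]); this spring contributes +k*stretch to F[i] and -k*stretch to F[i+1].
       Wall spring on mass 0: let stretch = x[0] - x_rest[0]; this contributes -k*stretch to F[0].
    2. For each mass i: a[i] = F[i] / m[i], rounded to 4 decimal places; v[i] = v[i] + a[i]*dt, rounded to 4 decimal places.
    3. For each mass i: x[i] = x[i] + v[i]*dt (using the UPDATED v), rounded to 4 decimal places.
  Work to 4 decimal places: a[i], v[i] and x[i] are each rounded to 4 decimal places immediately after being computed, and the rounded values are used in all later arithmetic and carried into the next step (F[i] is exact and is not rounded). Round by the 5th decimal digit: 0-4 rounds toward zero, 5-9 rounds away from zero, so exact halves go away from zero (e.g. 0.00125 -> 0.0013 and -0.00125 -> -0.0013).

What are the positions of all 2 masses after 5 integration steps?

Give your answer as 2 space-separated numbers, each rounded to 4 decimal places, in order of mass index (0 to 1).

Answer: 3.1084 5.5969

Derivation:
Step 0: x=[2.0000 5.0000] v=[0.0000 0.0000]
Step 1: x=[2.1600 5.0000] v=[0.8000 0.0000]
Step 2: x=[2.4288 5.0256] v=[1.3440 0.1280]
Step 3: x=[2.7245 5.1157] v=[1.4784 0.4506]
Step 4: x=[2.9669 5.3032] v=[1.2118 0.9376]
Step 5: x=[3.1084 5.5969] v=[0.7073 1.4686]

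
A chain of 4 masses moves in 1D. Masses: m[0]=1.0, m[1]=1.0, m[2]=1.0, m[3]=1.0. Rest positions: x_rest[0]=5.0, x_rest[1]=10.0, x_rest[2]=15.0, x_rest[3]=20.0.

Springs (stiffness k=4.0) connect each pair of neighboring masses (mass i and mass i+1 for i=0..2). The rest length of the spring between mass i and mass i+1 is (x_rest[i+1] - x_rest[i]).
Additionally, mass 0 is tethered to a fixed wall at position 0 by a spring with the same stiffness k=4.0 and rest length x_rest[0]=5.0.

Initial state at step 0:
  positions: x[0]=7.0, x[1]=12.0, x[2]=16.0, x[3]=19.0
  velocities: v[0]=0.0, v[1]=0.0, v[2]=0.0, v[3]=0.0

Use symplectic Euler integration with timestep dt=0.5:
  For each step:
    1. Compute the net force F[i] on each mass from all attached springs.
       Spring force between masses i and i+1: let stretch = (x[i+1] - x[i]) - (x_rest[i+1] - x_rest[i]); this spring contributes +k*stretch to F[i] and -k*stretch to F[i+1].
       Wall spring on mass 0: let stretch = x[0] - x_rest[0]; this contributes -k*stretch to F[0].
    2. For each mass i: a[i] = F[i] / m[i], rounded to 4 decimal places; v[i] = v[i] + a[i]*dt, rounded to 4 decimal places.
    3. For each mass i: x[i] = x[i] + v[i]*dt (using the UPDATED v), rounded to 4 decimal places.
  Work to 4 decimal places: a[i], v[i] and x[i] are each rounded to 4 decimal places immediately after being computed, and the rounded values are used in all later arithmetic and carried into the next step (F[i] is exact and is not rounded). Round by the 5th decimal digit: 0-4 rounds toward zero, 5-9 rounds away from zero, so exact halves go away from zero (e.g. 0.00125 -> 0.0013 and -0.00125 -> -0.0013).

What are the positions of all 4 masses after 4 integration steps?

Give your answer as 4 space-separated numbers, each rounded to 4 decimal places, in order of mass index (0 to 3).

Answer: 5.0000 10.0000 15.0000 20.0000

Derivation:
Step 0: x=[7.0000 12.0000 16.0000 19.0000] v=[0.0000 0.0000 0.0000 0.0000]
Step 1: x=[5.0000 11.0000 15.0000 21.0000] v=[-4.0000 -2.0000 -2.0000 4.0000]
Step 2: x=[4.0000 8.0000 16.0000 22.0000] v=[-2.0000 -6.0000 2.0000 2.0000]
Step 3: x=[3.0000 9.0000 15.0000 22.0000] v=[-2.0000 2.0000 -2.0000 0.0000]
Step 4: x=[5.0000 10.0000 15.0000 20.0000] v=[4.0000 2.0000 0.0000 -4.0000]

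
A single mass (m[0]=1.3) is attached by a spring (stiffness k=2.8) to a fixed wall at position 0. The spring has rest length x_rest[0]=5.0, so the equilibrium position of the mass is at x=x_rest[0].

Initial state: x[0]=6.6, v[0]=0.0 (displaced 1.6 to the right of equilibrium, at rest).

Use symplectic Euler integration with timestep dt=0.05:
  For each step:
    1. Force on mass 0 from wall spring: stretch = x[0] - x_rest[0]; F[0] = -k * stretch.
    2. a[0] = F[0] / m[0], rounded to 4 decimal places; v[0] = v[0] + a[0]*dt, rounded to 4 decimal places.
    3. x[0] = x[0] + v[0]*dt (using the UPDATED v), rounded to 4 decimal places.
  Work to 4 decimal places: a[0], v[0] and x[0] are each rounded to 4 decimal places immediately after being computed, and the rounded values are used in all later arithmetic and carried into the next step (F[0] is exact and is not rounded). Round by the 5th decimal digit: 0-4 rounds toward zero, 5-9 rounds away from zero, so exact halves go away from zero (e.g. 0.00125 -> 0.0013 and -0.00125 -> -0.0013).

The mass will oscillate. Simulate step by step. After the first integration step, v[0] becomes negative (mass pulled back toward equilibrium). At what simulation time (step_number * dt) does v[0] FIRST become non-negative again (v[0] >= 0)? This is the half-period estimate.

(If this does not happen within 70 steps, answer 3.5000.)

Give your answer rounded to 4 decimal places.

Step 0: x=[6.6000] v=[0.0000]
Step 1: x=[6.5914] v=[-0.1723]
Step 2: x=[6.5742] v=[-0.3437]
Step 3: x=[6.5485] v=[-0.5132]
Step 4: x=[6.5145] v=[-0.6800]
Step 5: x=[6.4723] v=[-0.8431]
Step 6: x=[6.4222] v=[-1.0017]
Step 7: x=[6.3645] v=[-1.1549]
Step 8: x=[6.2994] v=[-1.3018]
Step 9: x=[6.2273] v=[-1.4417]
Step 10: x=[6.1486] v=[-1.5739]
Step 11: x=[6.0637] v=[-1.6976]
Step 12: x=[5.9731] v=[-1.8122]
Step 13: x=[5.8773] v=[-1.9170]
Step 14: x=[5.7767] v=[-2.0115]
Step 15: x=[5.6719] v=[-2.0951]
Step 16: x=[5.5635] v=[-2.1675]
Step 17: x=[5.4521] v=[-2.2282]
Step 18: x=[5.3383] v=[-2.2769]
Step 19: x=[5.2226] v=[-2.3133]
Step 20: x=[5.1057] v=[-2.3373]
Step 21: x=[4.9883] v=[-2.3487]
Step 22: x=[4.8709] v=[-2.3474]
Step 23: x=[4.7542] v=[-2.3335]
Step 24: x=[4.6389] v=[-2.3070]
Step 25: x=[4.5255] v=[-2.2681]
Step 26: x=[4.4147] v=[-2.2170]
Step 27: x=[4.3070] v=[-2.1540]
Step 28: x=[4.2030] v=[-2.0794]
Step 29: x=[4.1033] v=[-1.9936]
Step 30: x=[4.0085] v=[-1.8970]
Step 31: x=[3.9190] v=[-1.7902]
Step 32: x=[3.8353] v=[-1.6738]
Step 33: x=[3.7579] v=[-1.5484]
Step 34: x=[3.6872] v=[-1.4146]
Step 35: x=[3.6235] v=[-1.2732]
Step 36: x=[3.5673] v=[-1.1250]
Step 37: x=[3.5188] v=[-0.9707]
Step 38: x=[3.4782] v=[-0.8112]
Step 39: x=[3.4458] v=[-0.6473]
Step 40: x=[3.4218] v=[-0.4799]
Step 41: x=[3.4063] v=[-0.3099]
Step 42: x=[3.3994] v=[-0.1383]
Step 43: x=[3.4011] v=[0.0341]
First v>=0 after going negative at step 43, time=2.1500

Answer: 2.1500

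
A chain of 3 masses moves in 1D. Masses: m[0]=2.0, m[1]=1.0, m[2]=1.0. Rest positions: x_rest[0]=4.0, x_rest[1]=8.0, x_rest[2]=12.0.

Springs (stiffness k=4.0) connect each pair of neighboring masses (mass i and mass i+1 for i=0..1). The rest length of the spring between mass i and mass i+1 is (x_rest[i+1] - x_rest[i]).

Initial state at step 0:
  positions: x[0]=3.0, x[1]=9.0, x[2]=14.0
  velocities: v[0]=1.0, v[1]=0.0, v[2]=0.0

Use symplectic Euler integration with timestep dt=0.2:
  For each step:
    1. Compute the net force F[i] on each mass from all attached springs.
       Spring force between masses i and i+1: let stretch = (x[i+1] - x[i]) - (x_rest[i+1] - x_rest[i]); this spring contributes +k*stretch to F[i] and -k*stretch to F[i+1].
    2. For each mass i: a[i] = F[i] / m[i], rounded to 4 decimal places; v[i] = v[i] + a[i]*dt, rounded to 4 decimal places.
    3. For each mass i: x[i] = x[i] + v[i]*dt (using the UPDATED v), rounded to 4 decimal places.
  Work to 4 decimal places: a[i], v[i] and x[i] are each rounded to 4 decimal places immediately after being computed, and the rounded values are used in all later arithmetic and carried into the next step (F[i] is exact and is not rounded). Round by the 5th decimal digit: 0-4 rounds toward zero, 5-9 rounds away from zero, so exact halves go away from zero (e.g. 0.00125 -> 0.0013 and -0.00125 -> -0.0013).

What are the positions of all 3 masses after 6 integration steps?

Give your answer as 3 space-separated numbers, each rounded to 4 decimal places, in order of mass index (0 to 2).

Step 0: x=[3.0000 9.0000 14.0000] v=[1.0000 0.0000 0.0000]
Step 1: x=[3.3600 8.8400 13.8400] v=[1.8000 -0.8000 -0.8000]
Step 2: x=[3.8384 8.6032 13.5200] v=[2.3920 -1.1840 -1.6000]
Step 3: x=[4.3780 8.3907 13.0533] v=[2.6979 -1.0624 -2.3334]
Step 4: x=[4.9186 8.2822 12.4806] v=[2.7030 -0.5425 -2.8635]
Step 5: x=[5.4083 8.3073 11.8762] v=[2.4484 0.1253 -3.0222]
Step 6: x=[5.8099 8.4395 11.3407] v=[2.0080 0.6612 -2.6773]

Answer: 5.8099 8.4395 11.3407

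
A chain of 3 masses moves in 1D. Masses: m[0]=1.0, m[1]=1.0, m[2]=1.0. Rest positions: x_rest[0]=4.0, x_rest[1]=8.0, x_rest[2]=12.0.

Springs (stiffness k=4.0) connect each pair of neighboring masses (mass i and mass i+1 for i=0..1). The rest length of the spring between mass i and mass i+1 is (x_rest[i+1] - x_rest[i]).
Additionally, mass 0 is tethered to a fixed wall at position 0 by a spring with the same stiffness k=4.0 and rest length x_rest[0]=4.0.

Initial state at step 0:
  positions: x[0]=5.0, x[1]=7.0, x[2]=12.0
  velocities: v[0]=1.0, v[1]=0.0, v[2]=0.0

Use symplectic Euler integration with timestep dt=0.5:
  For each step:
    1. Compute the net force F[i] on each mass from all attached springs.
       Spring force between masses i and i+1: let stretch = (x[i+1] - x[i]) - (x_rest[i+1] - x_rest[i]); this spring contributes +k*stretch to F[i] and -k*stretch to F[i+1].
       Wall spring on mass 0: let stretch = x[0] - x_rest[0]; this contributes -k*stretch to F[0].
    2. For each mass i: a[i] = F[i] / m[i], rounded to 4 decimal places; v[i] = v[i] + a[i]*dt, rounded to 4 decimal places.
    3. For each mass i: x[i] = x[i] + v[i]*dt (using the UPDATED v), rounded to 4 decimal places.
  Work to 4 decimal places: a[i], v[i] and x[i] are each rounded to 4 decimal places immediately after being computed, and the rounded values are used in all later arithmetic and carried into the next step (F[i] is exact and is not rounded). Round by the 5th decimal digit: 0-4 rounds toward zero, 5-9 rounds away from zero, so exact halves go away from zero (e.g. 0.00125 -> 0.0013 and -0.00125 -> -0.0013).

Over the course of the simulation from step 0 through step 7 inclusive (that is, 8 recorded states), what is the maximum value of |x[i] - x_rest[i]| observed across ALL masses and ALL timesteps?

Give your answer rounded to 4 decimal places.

Answer: 2.0000

Derivation:
Step 0: x=[5.0000 7.0000 12.0000] v=[1.0000 0.0000 0.0000]
Step 1: x=[2.5000 10.0000 11.0000] v=[-5.0000 6.0000 -2.0000]
Step 2: x=[5.0000 6.5000 13.0000] v=[5.0000 -7.0000 4.0000]
Step 3: x=[4.0000 8.0000 12.5000] v=[-2.0000 3.0000 -1.0000]
Step 4: x=[3.0000 10.0000 11.5000] v=[-2.0000 4.0000 -2.0000]
Step 5: x=[6.0000 6.5000 13.0000] v=[6.0000 -7.0000 3.0000]
Step 6: x=[3.5000 9.0000 12.0000] v=[-5.0000 5.0000 -2.0000]
Step 7: x=[3.0000 9.0000 12.0000] v=[-1.0000 0.0000 0.0000]
Max displacement = 2.0000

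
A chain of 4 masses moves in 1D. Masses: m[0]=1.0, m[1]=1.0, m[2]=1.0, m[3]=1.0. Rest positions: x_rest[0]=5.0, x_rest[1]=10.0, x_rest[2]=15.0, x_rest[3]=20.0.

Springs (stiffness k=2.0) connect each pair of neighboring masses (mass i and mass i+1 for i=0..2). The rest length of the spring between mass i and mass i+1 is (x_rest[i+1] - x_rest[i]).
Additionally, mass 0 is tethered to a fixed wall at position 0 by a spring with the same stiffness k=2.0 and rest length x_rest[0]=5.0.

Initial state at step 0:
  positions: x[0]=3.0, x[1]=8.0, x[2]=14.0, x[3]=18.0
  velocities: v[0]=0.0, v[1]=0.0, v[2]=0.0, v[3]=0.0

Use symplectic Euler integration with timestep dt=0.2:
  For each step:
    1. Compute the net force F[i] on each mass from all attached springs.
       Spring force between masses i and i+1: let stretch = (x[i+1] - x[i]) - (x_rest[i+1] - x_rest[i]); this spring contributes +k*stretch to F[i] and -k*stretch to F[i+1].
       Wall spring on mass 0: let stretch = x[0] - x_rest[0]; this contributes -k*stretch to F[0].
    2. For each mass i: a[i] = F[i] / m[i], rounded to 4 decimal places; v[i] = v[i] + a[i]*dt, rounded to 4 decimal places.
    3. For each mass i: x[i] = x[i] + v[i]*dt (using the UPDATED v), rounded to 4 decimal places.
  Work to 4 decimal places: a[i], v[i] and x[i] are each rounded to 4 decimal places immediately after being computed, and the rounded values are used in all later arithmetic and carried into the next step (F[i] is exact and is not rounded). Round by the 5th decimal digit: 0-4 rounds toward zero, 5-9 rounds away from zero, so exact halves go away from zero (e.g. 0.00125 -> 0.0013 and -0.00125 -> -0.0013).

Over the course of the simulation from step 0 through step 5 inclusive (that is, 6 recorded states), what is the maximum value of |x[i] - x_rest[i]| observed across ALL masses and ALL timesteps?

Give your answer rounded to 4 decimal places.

Step 0: x=[3.0000 8.0000 14.0000 18.0000] v=[0.0000 0.0000 0.0000 0.0000]
Step 1: x=[3.1600 8.0800 13.8400 18.0800] v=[0.8000 0.4000 -0.8000 0.4000]
Step 2: x=[3.4608 8.2272 13.5584 18.2208] v=[1.5040 0.7360 -1.4080 0.7040]
Step 3: x=[3.8660 8.4196 13.2233 18.3886] v=[2.0262 0.9619 -1.6755 0.8390]
Step 4: x=[4.3262 8.6320 12.9171 18.5432] v=[2.3012 1.0619 -1.5309 0.7729]
Step 5: x=[4.7848 8.8427 12.7182 18.6477] v=[2.2930 1.0536 -0.9945 0.5225]
Max displacement = 2.2818

Answer: 2.2818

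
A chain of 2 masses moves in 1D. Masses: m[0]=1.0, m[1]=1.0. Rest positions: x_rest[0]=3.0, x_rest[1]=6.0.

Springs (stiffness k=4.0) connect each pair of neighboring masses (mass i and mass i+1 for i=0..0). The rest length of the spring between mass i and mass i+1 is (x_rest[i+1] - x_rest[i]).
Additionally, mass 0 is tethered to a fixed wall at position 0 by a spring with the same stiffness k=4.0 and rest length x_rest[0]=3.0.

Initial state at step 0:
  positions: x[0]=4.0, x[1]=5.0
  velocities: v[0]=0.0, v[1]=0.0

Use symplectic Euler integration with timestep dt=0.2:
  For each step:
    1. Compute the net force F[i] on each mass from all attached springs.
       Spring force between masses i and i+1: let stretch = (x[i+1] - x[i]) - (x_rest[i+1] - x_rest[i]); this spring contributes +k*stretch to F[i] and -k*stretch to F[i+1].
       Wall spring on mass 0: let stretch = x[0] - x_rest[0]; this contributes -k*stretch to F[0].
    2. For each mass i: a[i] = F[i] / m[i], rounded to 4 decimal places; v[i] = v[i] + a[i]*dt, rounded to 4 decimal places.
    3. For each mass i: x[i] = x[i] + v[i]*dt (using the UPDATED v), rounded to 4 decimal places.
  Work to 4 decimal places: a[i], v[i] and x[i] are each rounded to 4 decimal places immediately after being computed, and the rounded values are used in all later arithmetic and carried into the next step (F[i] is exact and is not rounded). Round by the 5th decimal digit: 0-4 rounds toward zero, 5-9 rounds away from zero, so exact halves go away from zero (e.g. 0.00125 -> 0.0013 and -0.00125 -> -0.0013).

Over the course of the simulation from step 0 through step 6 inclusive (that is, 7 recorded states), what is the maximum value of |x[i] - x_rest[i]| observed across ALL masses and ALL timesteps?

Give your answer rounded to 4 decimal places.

Step 0: x=[4.0000 5.0000] v=[0.0000 0.0000]
Step 1: x=[3.5200 5.3200] v=[-2.4000 1.6000]
Step 2: x=[2.7648 5.8320] v=[-3.7760 2.5600]
Step 3: x=[2.0580 6.3332] v=[-3.5341 2.5062]
Step 4: x=[1.7059 6.6304] v=[-1.7603 1.4860]
Step 5: x=[1.8688 6.6197] v=[0.8146 -0.0536]
Step 6: x=[2.4929 6.3288] v=[3.1203 -1.4543]
Max displacement = 1.2941

Answer: 1.2941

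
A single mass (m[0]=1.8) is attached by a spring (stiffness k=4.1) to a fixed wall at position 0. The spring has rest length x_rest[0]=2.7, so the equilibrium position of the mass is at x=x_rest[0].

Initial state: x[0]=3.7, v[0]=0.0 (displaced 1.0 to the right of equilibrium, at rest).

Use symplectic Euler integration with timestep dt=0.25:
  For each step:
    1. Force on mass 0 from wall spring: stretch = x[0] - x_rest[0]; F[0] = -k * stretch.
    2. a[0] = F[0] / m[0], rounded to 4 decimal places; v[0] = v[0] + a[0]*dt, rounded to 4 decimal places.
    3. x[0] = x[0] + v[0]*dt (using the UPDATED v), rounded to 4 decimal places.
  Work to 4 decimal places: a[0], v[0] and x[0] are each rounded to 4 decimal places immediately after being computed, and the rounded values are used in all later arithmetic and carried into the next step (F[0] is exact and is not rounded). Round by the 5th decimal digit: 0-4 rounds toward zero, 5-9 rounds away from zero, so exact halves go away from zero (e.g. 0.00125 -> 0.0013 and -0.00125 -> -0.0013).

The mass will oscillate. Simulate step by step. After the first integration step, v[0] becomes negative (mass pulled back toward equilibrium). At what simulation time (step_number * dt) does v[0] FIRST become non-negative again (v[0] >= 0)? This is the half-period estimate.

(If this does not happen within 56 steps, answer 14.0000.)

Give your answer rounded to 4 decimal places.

Answer: 2.2500

Derivation:
Step 0: x=[3.7000] v=[0.0000]
Step 1: x=[3.5576] v=[-0.5695]
Step 2: x=[3.2931] v=[-1.0579]
Step 3: x=[2.9442] v=[-1.3957]
Step 4: x=[2.5605] v=[-1.5348]
Step 5: x=[2.1967] v=[-1.4554]
Step 6: x=[1.9045] v=[-1.1688]
Step 7: x=[1.7256] v=[-0.7158]
Step 8: x=[1.6854] v=[-0.1609]
Step 9: x=[1.7896] v=[0.4169]
First v>=0 after going negative at step 9, time=2.2500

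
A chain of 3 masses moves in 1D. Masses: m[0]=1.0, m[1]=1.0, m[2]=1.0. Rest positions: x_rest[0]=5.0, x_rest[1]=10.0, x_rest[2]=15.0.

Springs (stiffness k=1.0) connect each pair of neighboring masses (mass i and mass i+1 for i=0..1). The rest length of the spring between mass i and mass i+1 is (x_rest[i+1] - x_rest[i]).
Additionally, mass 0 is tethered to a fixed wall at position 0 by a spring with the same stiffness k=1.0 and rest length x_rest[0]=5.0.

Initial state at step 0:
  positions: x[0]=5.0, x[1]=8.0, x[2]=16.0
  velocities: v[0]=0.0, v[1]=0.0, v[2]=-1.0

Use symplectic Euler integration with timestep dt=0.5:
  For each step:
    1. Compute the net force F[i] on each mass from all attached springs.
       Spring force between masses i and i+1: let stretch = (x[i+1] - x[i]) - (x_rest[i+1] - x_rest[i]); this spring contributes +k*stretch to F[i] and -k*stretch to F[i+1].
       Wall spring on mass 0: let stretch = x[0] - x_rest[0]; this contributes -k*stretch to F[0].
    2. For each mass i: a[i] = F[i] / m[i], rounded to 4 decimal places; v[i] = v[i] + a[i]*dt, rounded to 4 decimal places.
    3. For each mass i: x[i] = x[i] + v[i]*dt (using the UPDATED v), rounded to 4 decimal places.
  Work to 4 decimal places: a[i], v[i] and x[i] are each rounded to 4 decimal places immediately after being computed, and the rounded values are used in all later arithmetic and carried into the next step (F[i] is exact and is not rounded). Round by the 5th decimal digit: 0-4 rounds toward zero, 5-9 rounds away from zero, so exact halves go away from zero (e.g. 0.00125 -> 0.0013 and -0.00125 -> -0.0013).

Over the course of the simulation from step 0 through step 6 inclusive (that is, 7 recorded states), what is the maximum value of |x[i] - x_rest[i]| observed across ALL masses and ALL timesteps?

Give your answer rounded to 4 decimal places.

Step 0: x=[5.0000 8.0000 16.0000] v=[0.0000 0.0000 -1.0000]
Step 1: x=[4.5000 9.2500 14.7500] v=[-1.0000 2.5000 -2.5000]
Step 2: x=[4.0625 10.6875 13.3750] v=[-0.8750 2.8750 -2.7500]
Step 3: x=[4.2657 11.1407 12.5781] v=[0.4063 0.9063 -1.5938]
Step 4: x=[5.1212 10.2345 12.6719] v=[1.7110 -1.8125 0.1875]
Step 5: x=[5.9748 8.6593 13.4063] v=[1.7071 -3.1505 1.4688]
Step 6: x=[6.0058 7.5997 14.2040] v=[0.0620 -2.1193 1.5953]
Max displacement = 2.4219

Answer: 2.4219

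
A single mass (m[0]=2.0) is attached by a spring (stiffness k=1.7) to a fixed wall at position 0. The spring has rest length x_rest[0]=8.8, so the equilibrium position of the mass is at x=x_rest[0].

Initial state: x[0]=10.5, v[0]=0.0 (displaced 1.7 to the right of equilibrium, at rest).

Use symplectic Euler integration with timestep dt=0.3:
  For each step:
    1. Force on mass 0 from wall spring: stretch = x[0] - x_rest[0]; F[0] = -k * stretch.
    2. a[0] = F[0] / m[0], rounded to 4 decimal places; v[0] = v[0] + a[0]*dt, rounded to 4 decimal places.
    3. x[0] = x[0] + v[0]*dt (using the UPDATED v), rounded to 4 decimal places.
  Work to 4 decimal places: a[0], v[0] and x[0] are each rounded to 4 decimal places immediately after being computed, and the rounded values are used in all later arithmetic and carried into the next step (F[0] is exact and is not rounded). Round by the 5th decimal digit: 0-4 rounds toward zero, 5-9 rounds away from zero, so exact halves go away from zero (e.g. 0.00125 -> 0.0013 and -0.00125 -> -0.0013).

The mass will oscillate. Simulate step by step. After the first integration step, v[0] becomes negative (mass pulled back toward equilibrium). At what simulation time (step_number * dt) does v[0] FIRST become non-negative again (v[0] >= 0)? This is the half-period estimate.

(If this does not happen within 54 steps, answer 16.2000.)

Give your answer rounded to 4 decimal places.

Step 0: x=[10.5000] v=[0.0000]
Step 1: x=[10.3700] v=[-0.4335]
Step 2: x=[10.1198] v=[-0.8339]
Step 3: x=[9.7687] v=[-1.1704]
Step 4: x=[9.3435] v=[-1.4174]
Step 5: x=[8.8767] v=[-1.5560]
Step 6: x=[8.4040] v=[-1.5756]
Step 7: x=[7.9616] v=[-1.4746]
Step 8: x=[7.5834] v=[-1.2608]
Step 9: x=[7.2982] v=[-0.9506]
Step 10: x=[7.1279] v=[-0.5677]
Step 11: x=[7.0855] v=[-0.1413]
Step 12: x=[7.1743] v=[0.2959]
First v>=0 after going negative at step 12, time=3.6000

Answer: 3.6000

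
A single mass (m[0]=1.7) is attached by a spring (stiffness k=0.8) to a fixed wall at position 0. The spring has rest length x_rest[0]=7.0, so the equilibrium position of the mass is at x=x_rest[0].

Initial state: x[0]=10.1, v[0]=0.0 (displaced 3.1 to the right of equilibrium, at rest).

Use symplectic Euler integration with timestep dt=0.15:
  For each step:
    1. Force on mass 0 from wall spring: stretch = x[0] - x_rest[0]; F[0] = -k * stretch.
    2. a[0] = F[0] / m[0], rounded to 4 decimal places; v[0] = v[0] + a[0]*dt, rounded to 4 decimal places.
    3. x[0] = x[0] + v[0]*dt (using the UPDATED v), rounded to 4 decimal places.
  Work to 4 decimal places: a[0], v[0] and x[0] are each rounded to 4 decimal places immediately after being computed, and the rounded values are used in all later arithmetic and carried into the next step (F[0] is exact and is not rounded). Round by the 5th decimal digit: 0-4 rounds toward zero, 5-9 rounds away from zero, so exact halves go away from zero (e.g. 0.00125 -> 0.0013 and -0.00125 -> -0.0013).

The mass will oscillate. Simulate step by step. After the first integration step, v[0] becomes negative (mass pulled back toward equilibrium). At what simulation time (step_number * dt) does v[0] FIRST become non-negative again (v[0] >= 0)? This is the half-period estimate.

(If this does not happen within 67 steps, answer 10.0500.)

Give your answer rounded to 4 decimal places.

Answer: 4.6500

Derivation:
Step 0: x=[10.1000] v=[0.0000]
Step 1: x=[10.0672] v=[-0.2188]
Step 2: x=[10.0019] v=[-0.4353]
Step 3: x=[9.9048] v=[-0.6472]
Step 4: x=[9.7770] v=[-0.8523]
Step 5: x=[9.6198] v=[-1.0483]
Step 6: x=[9.4348] v=[-1.2332]
Step 7: x=[9.2240] v=[-1.4051]
Step 8: x=[8.9897] v=[-1.5621]
Step 9: x=[8.7343] v=[-1.7025]
Step 10: x=[8.4606] v=[-1.8249]
Step 11: x=[8.1714] v=[-1.9280]
Step 12: x=[7.8698] v=[-2.0107]
Step 13: x=[7.5590] v=[-2.0721]
Step 14: x=[7.2423] v=[-2.1116]
Step 15: x=[6.9230] v=[-2.1287]
Step 16: x=[6.6045] v=[-2.1233]
Step 17: x=[6.2902] v=[-2.0954]
Step 18: x=[5.9834] v=[-2.0453]
Step 19: x=[5.6874] v=[-1.9735]
Step 20: x=[5.4053] v=[-1.8808]
Step 21: x=[5.1401] v=[-1.7682]
Step 22: x=[4.8946] v=[-1.6369]
Step 23: x=[4.6714] v=[-1.4883]
Step 24: x=[4.4728] v=[-1.3239]
Step 25: x=[4.3010] v=[-1.1455]
Step 26: x=[4.1578] v=[-0.9550]
Step 27: x=[4.0446] v=[-0.7544]
Step 28: x=[3.9627] v=[-0.5458]
Step 29: x=[3.9130] v=[-0.3314]
Step 30: x=[3.8960] v=[-0.1135]
Step 31: x=[3.9118] v=[0.1056]
First v>=0 after going negative at step 31, time=4.6500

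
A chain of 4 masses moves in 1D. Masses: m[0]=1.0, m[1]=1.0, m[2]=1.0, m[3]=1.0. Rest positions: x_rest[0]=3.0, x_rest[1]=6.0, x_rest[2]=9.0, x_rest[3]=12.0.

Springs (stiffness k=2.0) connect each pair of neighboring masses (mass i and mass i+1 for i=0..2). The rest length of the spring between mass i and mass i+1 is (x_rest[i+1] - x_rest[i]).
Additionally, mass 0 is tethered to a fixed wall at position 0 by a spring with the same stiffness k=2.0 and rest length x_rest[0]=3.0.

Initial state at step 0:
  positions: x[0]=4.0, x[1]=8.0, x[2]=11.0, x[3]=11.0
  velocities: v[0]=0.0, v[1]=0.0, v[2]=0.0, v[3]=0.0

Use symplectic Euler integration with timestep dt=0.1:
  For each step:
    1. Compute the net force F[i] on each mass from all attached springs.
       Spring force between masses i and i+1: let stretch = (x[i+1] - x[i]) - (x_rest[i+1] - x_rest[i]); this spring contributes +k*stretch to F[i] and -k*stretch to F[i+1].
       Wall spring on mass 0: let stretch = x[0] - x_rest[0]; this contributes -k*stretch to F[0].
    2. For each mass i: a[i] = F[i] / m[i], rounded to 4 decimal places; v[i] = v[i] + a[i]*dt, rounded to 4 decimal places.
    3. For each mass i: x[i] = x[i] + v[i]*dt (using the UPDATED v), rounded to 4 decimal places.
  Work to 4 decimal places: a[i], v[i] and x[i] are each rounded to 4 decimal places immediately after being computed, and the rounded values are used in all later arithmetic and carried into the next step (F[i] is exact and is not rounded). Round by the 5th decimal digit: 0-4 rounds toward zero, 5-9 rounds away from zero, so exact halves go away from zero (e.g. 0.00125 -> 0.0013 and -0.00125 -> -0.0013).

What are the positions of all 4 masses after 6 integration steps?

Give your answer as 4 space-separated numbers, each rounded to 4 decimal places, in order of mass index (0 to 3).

Answer: 3.9728 7.5578 9.9490 12.1012

Derivation:
Step 0: x=[4.0000 8.0000 11.0000 11.0000] v=[0.0000 0.0000 0.0000 0.0000]
Step 1: x=[4.0000 7.9800 10.9400 11.0600] v=[0.0000 -0.2000 -0.6000 0.6000]
Step 2: x=[3.9996 7.9396 10.8232 11.1776] v=[-0.0040 -0.4040 -1.1680 1.1760]
Step 3: x=[3.9980 7.8781 10.6558 11.3481] v=[-0.0159 -0.6153 -1.6738 1.7051]
Step 4: x=[3.9941 7.7945 10.4467 11.5648] v=[-0.0395 -0.8358 -2.0909 2.1666]
Step 5: x=[3.9863 7.6880 10.2069 11.8191] v=[-0.0782 -1.0654 -2.3977 2.5430]
Step 6: x=[3.9728 7.5578 9.9490 12.1012] v=[-0.1351 -1.3020 -2.5790 2.8206]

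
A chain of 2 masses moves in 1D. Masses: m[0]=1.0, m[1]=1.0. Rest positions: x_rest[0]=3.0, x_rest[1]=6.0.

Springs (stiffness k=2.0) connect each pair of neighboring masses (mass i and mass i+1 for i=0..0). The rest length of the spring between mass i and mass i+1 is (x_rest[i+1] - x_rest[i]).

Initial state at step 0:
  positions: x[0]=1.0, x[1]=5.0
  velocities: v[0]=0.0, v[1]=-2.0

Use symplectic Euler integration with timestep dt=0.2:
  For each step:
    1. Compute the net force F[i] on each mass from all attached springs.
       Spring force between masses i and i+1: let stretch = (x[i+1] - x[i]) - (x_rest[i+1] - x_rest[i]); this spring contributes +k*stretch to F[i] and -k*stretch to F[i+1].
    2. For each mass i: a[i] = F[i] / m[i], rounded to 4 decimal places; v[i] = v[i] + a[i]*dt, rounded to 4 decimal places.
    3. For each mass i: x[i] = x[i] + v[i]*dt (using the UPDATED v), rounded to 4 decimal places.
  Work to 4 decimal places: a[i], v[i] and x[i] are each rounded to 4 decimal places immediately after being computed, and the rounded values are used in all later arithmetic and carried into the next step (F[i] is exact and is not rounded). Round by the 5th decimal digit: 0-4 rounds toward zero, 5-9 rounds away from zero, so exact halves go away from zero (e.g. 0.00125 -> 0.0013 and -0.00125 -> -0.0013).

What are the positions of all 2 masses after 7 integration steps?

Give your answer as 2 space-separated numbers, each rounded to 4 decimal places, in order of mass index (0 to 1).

Step 0: x=[1.0000 5.0000] v=[0.0000 -2.0000]
Step 1: x=[1.0800 4.5200] v=[0.4000 -2.4000]
Step 2: x=[1.1952 4.0048] v=[0.5760 -2.5760]
Step 3: x=[1.2952 3.5048] v=[0.4998 -2.4998]
Step 4: x=[1.3319 3.0681] v=[0.1836 -2.1836]
Step 5: x=[1.2675 2.7325] v=[-0.3219 -1.6781]
Step 6: x=[1.0803 2.5197] v=[-0.9359 -1.0641]
Step 7: x=[0.7683 2.4317] v=[-1.5601 -0.4399]

Answer: 0.7683 2.4317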